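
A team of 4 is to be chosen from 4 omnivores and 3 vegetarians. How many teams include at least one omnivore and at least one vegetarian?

34

Total 4-person selections from all 7: C(7,4) = 35.
Subtract selections that omit an entire group: no omnivores → C(3,4) = 0; no vegetarians → C(4,4) = 1.
Both groups omitted at once is impossible, so 35 − 1 = 34.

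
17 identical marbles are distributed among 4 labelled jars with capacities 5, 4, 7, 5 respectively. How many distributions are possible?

Without the upper bounds there are C(20,3) = 1140 ways to split 17 among 4 jars.
Subtract solutions that violate a single cap (substitute x_i' = x_i − (cap_i+1)): x_1 ≥ 6 gives C(14,3) = 364; x_2 ≥ 5 gives C(15,3) = 455; x_3 ≥ 8 gives C(12,3) = 220; x_4 ≥ 6 gives C(14,3) = 364. Together 1403.
Add back pairs where two caps are both exceeded: 84 + 20 + 56 + 35 + 84 + 20 = 299.
Subtract triples: 0 + 1 + 0 + 0 = 1.
By inclusion–exclusion the count is 1140 − 1403 + 299 − 1 = 35.

35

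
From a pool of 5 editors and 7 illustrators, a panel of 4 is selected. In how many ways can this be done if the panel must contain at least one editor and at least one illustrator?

455

Total 4-person selections from all 12: C(12,4) = 495.
Selections missing a whole group: no editors → C(7,4) = 35; no illustrators → C(5,4) = 5.
Both groups omitted at once is impossible, so 495 − 40 = 455.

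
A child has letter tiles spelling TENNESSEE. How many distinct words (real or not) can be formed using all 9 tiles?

3780

The 9 letters of TENNESSEE have repeats: E appearing 4 times, N appearing twice, and S appearing twice.
So there are 9! / (4!·2!·2!) = 3780 distinguishable arrangements.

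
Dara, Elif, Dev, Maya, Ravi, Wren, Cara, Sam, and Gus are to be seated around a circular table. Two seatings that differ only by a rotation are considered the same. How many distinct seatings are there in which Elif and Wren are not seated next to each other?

All circular seatings of 9 people number (8)! = 40320.
Seatings with Elif beside Wren: treat them as a block with 2 internal orders, giving 2 × (7)! = 10080.
Subtracting, 40320 − 10080 = 30240.

30240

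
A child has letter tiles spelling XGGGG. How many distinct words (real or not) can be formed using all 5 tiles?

Letter multiplicities in XGGGG: G×4, X×1.
So there are 5! / (4!) = 5 distinguishable arrangements.

5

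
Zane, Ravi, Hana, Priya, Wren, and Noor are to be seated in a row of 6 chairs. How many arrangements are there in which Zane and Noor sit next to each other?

Treat {Zane, Noor} as a single unit. There are 5 units to order, and the pair itself can be ordered 2 ways.
So the count is 2·(5)! = 240.

240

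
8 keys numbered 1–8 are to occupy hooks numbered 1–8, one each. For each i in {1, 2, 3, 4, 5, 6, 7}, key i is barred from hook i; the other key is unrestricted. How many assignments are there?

Let Aᵢ (for 1 ≤ i ≤ 7) be the placements that put key i in its forbidden hook. Any j of these fix j positions, leaving (8−j)! ways to fill the rest, and there are C(7,j) ways to pick which j.
By inclusion–exclusion, the number of valid placements is Σ_{j=0}^{7} (−1)^j C(7,j)·(8−j)!.
Computing: 40320 − 35280 + 15120 − 4200 + 840 − 126 + 14 − 1 = 16687.

16687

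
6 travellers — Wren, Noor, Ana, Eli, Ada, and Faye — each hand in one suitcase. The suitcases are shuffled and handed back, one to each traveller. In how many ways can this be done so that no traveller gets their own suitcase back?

265

This is the derangement count D_6: permutations of 6 items with no fixed point.
By inclusion–exclusion this is Σ_{j=0}^{6} (−1)^j C(6,j)·(6−j)!.
Computing: 720 − 720 + 360 − 120 + 30 − 6 + 1 = 265.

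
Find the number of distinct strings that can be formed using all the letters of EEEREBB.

105

The 7 letters of EEEREBB have repeats: B appearing twice and E appearing 4 times.
The number of distinct arrangements is 7!/(4!·2!) = 5040/48 = 105.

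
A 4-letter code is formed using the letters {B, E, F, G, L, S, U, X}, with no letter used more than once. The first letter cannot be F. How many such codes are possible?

1470

The first letter has 8−1 = 7 choices (anything except F).
The remaining 3 letters are filled from the other 7 symbols without repetition: 7 × 6 × 5 = 210.
Total: 7 × 210 = 1470.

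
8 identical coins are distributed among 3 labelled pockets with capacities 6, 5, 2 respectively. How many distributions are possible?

15

By stars and bars, unrestricted non-negative solutions to x_1+…+x_3 = 8 number C(8+2,2) = 45.
Subtract solutions that violate a single cap (substitute x_i' = x_i − (cap_i+1)): x_1 ≥ 7 gives C(3,2) = 3; x_2 ≥ 6 gives C(4,2) = 6; x_3 ≥ 3 gives C(7,2) = 21. Together 30.
No two caps can be exceeded simultaneously, so the pair terms are all 0.
By inclusion–exclusion the count is 45 − 30 + 0 = 15.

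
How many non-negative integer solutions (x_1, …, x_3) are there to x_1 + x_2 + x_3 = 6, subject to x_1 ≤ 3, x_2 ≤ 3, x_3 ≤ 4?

13

Without the upper bounds there are C(8,2) = 28 ways to split 6 among 3 variables.
Subtract solutions that violate a single cap (substitute x_i' = x_i − (cap_i+1)): x_1 ≥ 4 gives C(4,2) = 6; x_2 ≥ 4 gives C(4,2) = 6; x_3 ≥ 5 gives C(3,2) = 3. Together 15.
No two caps can be exceeded simultaneously, so the pair terms are all 0.
By inclusion–exclusion the count is 28 − 15 + 0 = 13.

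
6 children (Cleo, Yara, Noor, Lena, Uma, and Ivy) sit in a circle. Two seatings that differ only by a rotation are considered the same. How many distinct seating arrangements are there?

Seat Cleo anywhere (absorbing the rotational symmetry), then permute the other 5: (5)! = 120.

120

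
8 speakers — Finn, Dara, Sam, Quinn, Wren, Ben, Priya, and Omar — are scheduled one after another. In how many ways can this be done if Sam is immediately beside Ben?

10080

Place the 6 others and the Sam-Ben pair as 7 objects in a line; the pair has 2 internal arrangements.
That gives 2 × 7! = 2 × 5040 = 10080.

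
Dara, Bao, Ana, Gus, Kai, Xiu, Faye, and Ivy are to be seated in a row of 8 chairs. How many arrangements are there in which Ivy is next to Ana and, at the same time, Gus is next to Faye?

Treat {Ivy,Ana} as one block (2 orders) and {Gus,Faye} as another (2 orders).
That leaves 6 units to arrange: 2 × 2 × 6! = 4 × 720 = 2880.

2880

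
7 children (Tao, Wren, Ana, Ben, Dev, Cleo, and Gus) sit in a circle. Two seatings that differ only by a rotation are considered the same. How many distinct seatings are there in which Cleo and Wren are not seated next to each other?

480

Without the restriction there are (6)! = 720 seatings.
Seatings with Cleo beside Wren: treat them as a block with 2 internal orders, giving 2 × (5)! = 240.
Subtracting, 720 − 240 = 480.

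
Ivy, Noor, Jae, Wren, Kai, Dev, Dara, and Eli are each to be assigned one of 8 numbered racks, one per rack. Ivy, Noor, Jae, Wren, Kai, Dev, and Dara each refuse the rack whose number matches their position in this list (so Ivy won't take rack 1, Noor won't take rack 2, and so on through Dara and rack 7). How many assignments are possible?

Let Aᵢ (for 1 ≤ i ≤ 7) be the placements that put person i in their forbidden rack. Any j of these fix j positions, leaving (8−j)! ways to fill the rest, and there are C(7,j) ways to pick which j.
By inclusion–exclusion, the number of valid placements is Σ_{j=0}^{7} (−1)^j C(7,j)·(8−j)!.
Computing: 40320 − 35280 + 15120 − 4200 + 840 − 126 + 14 − 1 = 16687.

16687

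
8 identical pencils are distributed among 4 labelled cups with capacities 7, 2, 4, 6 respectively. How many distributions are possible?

85

By stars and bars, unrestricted non-negative solutions to x_1+…+x_4 = 8 number C(8+3,3) = 165.
Subtract solutions that violate a single cap (substitute x_i' = x_i − (cap_i+1)): x_1 ≥ 8 gives C(3,3) = 1; x_2 ≥ 3 gives C(8,3) = 56; x_3 ≥ 5 gives C(6,3) = 20; x_4 ≥ 7 gives C(4,3) = 4. Together 81.
Add back pairs where two caps are both exceeded: 0 + 0 + 0 + 1 + 0 + 0 = 1.
By inclusion–exclusion the count is 165 − 81 + 1 = 85.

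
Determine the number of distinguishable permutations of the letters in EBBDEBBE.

280

EBBDEBBE has 8 letters with B appearing 4 times and E appearing 3 times.
The number of distinct arrangements is 8!/(4!·3!) = 40320/144 = 280.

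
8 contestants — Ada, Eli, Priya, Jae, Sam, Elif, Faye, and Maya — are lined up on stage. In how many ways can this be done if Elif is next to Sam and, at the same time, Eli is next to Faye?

Treat {Elif,Sam} as one block (2 orders) and {Eli,Faye} as another (2 orders).
That leaves 6 units to arrange: 2 × 2 × 6! = 4 × 720 = 2880.

2880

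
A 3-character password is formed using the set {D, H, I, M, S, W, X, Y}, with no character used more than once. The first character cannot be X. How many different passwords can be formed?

294

The first character has 8−1 = 7 choices (anything except X).
The remaining 2 characters are filled from the other 7 symbols without repetition: 7 × 6 = 42.
Total: 7 × 42 = 294.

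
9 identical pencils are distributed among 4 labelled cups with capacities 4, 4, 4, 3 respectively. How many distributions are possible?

62

Ignoring the caps, the number of non-negative solutions to x_1+…+x_4 = 9 is C(12,3) = 220.
Subtract solutions that violate a single cap (substitute x_i' = x_i − (cap_i+1)): x_1 ≥ 5 gives C(7,3) = 35; x_2 ≥ 5 gives C(7,3) = 35; x_3 ≥ 5 gives C(7,3) = 35; x_4 ≥ 4 gives C(8,3) = 56. Together 161.
Add back pairs where two caps are both exceeded: 0 + 0 + 1 + 0 + 1 + 1 = 3.
By inclusion–exclusion the count is 220 − 161 + 3 = 62.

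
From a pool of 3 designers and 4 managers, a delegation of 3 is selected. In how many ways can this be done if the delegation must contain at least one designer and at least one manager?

30

Unrestricted: C(7,3) = 35 ways to pick any 3 of the 7.
Selections missing a whole group: no designers → C(4,3) = 4; no managers → C(3,3) = 1.
Both groups omitted at once is impossible, so 35 − 5 = 30.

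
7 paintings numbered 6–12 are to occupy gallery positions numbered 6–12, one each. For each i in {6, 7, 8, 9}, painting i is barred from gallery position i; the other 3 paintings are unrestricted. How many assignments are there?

Let Aᵢ (for 6 ≤ i ≤ 9) be the placements that put painting i in its forbidden gallery position. Any j of these fix j positions, leaving (7−j)! ways to fill the rest, and there are C(4,j) ways to pick which j.
By inclusion–exclusion, the number of valid placements is Σ_{j=0}^{4} (−1)^j C(4,j)·(7−j)!.
Computing: 5040 − 2880 + 720 − 96 + 6 = 2790.

2790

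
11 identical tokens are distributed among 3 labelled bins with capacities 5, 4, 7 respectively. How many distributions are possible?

20

Without the upper bounds there are C(13,2) = 78 ways to split 11 among 3 bins.
Subtract solutions that violate a single cap (substitute x_i' = x_i − (cap_i+1)): x_1 ≥ 6 gives C(7,2) = 21; x_2 ≥ 5 gives C(8,2) = 28; x_3 ≥ 8 gives C(5,2) = 10. Together 59.
Add back pairs where two caps are both exceeded: 1 + 0 + 0 = 1.
By inclusion–exclusion the count is 78 − 59 + 1 = 20.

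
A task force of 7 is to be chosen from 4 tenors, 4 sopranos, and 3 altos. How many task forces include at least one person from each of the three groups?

Total 7-person selections from all 11: C(11,7) = 330.
Selections missing a whole group: no tenors → C(7,7) = 1; no sopranos → C(7,7) = 1; no altos → C(8,7) = 8.
Add back selections omitting two groups (i.e. drawn from a single group): C(4,7) + C(4,7) + C(3,7) = 0.
By inclusion–exclusion: 330 − 10 + 0 = 320.

320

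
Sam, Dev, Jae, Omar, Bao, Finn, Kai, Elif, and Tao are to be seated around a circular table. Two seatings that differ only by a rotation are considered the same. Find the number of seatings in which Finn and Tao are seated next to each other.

Treat {Finn, Tao} as one unit (2 internal orders) and seat the resulting 8 units around the table: (7)! circular arrangements.
So 2 × (7)! = 2 × 5040 = 10080.

10080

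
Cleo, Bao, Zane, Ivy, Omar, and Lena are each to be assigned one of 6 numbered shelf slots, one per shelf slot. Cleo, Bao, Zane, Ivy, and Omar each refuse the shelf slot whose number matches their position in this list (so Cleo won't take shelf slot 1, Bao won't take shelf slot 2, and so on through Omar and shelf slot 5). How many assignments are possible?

309

Let Aᵢ (for 1 ≤ i ≤ 5) be the placements that put person i in their forbidden shelf slot. Any j of these fix j positions, leaving (6−j)! ways to fill the rest, and there are C(5,j) ways to pick which j.
By inclusion–exclusion, the number of valid placements is Σ_{j=0}^{5} (−1)^j C(5,j)·(6−j)!.
Computing: 720 − 600 + 240 − 60 + 10 − 1 = 309.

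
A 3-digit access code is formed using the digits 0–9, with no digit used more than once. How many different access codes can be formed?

720

Choose and order 3 of the 10 symbols: the first digit has 10 options, the next 9, then 8.
10 × 9 × 8 = 720.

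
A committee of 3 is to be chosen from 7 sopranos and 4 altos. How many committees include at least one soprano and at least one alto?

126

Unrestricted: C(11,3) = 165 ways to pick any 3 of the 11.
Subtract selections that omit an entire group: no sopranos → C(4,3) = 4; no altos → C(7,3) = 35.
Both groups omitted at once is impossible, so 165 − 39 = 126.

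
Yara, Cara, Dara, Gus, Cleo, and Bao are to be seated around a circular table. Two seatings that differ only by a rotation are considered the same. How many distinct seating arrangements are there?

120

Seat Yara anywhere (absorbing the rotational symmetry), then permute the other 5: (5)! = 120.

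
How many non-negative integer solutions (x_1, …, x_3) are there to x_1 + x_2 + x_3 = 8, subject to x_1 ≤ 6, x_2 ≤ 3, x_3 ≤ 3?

By stars and bars, unrestricted non-negative solutions to x_1+…+x_3 = 8 number C(8+2,2) = 45.
Subtract solutions that violate a single cap (substitute x_i' = x_i − (cap_i+1)): x_1 ≥ 7 gives C(3,2) = 3; x_2 ≥ 4 gives C(6,2) = 15; x_3 ≥ 4 gives C(6,2) = 15. Together 33.
Add back pairs where two caps are both exceeded: 0 + 0 + 1 = 1.
By inclusion–exclusion the count is 45 − 33 + 1 = 13.

13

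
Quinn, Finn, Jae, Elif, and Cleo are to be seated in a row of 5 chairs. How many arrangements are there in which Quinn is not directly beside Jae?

72

Of the 5! = 120 arrangements, those with Quinn and Jae adjacent number 2 × 4! = 48 (treat the pair as a block with 2 internal orders).
So 120 − 48 = 72 arrangements keep them apart.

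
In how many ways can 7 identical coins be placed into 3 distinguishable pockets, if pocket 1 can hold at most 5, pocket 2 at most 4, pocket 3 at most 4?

By stars and bars, unrestricted non-negative solutions to x_1+…+x_3 = 7 number C(7+2,2) = 36.
Subtract solutions that violate a single cap (substitute x_i' = x_i − (cap_i+1)): x_1 ≥ 6 gives C(3,2) = 3; x_2 ≥ 5 gives C(4,2) = 6; x_3 ≥ 5 gives C(4,2) = 6. Together 15.
No two caps can be exceeded simultaneously, so the pair terms are all 0.
By inclusion–exclusion the count is 36 − 15 + 0 = 21.

21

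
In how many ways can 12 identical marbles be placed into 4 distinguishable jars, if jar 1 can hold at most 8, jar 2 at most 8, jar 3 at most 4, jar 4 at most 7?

260

Without the upper bounds there are C(15,3) = 455 ways to split 12 among 4 jars.
Subtract solutions that violate a single cap (substitute x_i' = x_i − (cap_i+1)): x_1 ≥ 9 gives C(6,3) = 20; x_2 ≥ 9 gives C(6,3) = 20; x_3 ≥ 5 gives C(10,3) = 120; x_4 ≥ 8 gives C(7,3) = 35. Together 195.
No two caps can be exceeded simultaneously, so the pair terms are all 0.
By inclusion–exclusion the count is 455 − 195 + 0 = 260.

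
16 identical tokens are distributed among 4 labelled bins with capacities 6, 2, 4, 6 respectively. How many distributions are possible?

Without the upper bounds there are C(19,3) = 969 ways to split 16 among 4 bins.
Subtract solutions that violate a single cap (substitute x_i' = x_i − (cap_i+1)): x_1 ≥ 7 gives C(12,3) = 220; x_2 ≥ 3 gives C(16,3) = 560; x_3 ≥ 5 gives C(14,3) = 364; x_4 ≥ 7 gives C(12,3) = 220. Together 1364.
Add back pairs where two caps are both exceeded: 84 + 35 + 10 + 165 + 84 + 35 = 413.
Subtract triples: 4 + 0 + 0 + 4 = 8.
By inclusion–exclusion the count is 969 − 1364 + 413 − 8 = 10.

10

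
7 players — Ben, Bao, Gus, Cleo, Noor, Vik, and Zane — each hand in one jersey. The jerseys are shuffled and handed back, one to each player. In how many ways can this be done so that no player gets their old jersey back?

1854

Count assignments avoiding every fixed point. For any j of the 7 players fixed to their old jersey, the other 7−j can be arranged in (7−j)! ways.
By inclusion–exclusion this is Σ_{j=0}^{7} (−1)^j C(7,j)·(7−j)!.
Computing: 5040 − 5040 + 2520 − 840 + 210 − 42 + 7 − 1 = 1854.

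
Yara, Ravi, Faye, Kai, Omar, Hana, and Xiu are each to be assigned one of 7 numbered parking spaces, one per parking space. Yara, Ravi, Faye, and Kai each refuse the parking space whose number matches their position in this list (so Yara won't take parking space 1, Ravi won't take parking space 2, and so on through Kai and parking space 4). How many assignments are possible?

2790

Let Aᵢ (for 1 ≤ i ≤ 4) be the placements that put person i in their forbidden parking space. Any j of these fix j positions, leaving (7−j)! ways to fill the rest, and there are C(4,j) ways to pick which j.
By inclusion–exclusion, the number of valid placements is Σ_{j=0}^{4} (−1)^j C(4,j)·(7−j)!.
Computing: 5040 − 2880 + 720 − 96 + 6 = 2790.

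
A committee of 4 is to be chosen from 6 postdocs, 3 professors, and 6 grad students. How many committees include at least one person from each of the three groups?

Unrestricted: C(15,4) = 1365 ways to pick any 4 of the 15.
Selections missing a whole group: no postdocs → C(9,4) = 126; no professors → C(12,4) = 495; no grad students → C(9,4) = 126.
Add back selections omitting two groups (i.e. drawn from a single group): C(6,4) + C(3,4) + C(6,4) = 30.
By inclusion–exclusion: 1365 − 747 + 30 = 648.

648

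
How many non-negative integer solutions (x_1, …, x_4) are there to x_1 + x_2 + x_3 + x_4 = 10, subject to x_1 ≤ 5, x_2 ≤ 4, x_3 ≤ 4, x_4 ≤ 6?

Ignoring the caps, the number of non-negative solutions to x_1+…+x_4 = 10 is C(13,3) = 286.
Subtract solutions that violate a single cap (substitute x_i' = x_i − (cap_i+1)): x_1 ≥ 6 gives C(7,3) = 35; x_2 ≥ 5 gives C(8,3) = 56; x_3 ≥ 5 gives C(8,3) = 56; x_4 ≥ 7 gives C(6,3) = 20. Together 167.
Add back pairs where two caps are both exceeded: 0 + 0 + 0 + 1 + 0 + 0 = 1.
By inclusion–exclusion the count is 286 − 167 + 1 = 120.

120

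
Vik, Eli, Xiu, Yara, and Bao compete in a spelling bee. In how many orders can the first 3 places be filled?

60

There are 5 choices for 1st place, 4 for 2nd, and 3 for 3rd.
That gives 5 × 4 × 3 = 60.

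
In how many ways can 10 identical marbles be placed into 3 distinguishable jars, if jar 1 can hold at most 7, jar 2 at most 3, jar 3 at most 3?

Ignoring the caps, the number of non-negative solutions to x_1+…+x_3 = 10 is C(12,2) = 66.
Subtract solutions that violate a single cap (substitute x_i' = x_i − (cap_i+1)): x_1 ≥ 8 gives C(4,2) = 6; x_2 ≥ 4 gives C(8,2) = 28; x_3 ≥ 4 gives C(8,2) = 28. Together 62.
Add back pairs where two caps are both exceeded: 0 + 0 + 6 = 6.
By inclusion–exclusion the count is 66 − 62 + 6 = 10.

10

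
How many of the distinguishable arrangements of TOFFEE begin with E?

Fix E in the first position and arrange the remaining 5 letters.
Those 5 letters have F appearing twice, giving (5)!/(2!) = 60.

60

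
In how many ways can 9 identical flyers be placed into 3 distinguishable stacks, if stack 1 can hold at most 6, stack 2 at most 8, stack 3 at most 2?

20

By stars and bars, unrestricted non-negative solutions to x_1+…+x_3 = 9 number C(9+2,2) = 55.
Subtract solutions that violate a single cap (substitute x_i' = x_i − (cap_i+1)): x_1 ≥ 7 gives C(4,2) = 6; x_2 ≥ 9 gives C(2,2) = 1; x_3 ≥ 3 gives C(8,2) = 28. Together 35.
No two caps can be exceeded simultaneously, so the pair terms are all 0.
By inclusion–exclusion the count is 55 − 35 + 0 = 20.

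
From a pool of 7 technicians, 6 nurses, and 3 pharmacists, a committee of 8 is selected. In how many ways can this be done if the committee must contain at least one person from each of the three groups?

Total 8-person selections from all 16: C(16,8) = 12870.
Subtract selections that omit an entire group: no technicians → C(9,8) = 9; no nurses → C(10,8) = 45; no pharmacists → C(13,8) = 1287.
Add back selections omitting two groups (i.e. drawn from a single group): C(7,8) + C(6,8) + C(3,8) = 0.
By inclusion–exclusion: 12870 − 1341 + 0 = 11529.

11529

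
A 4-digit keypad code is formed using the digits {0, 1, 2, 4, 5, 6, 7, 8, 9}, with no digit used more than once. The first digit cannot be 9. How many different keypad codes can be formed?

2688

The first digit has 9−1 = 8 choices (anything except 9).
The remaining 3 digits are filled from the other 8 symbols without repetition: 8 × 7 × 6 = 336.
Total: 8 × 336 = 2688.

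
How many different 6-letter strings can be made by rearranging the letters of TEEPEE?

30

TEEPEE has 6 letters with E appearing 4 times.
So there are 6! / (4!) = 30 distinguishable arrangements.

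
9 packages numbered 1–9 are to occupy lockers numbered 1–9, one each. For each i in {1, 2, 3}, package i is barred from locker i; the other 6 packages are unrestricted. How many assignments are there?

Let Aᵢ (for i ∈ {1, 2, 3}) be the placements that put package i in its forbidden locker. Any j of these fix j positions, leaving (9−j)! ways to fill the rest, and there are C(3,j) ways to pick which j.
By inclusion–exclusion, the number of valid placements is Σ_{j=0}^{3} (−1)^j C(3,j)·(9−j)!.
Computing: 362880 − 120960 + 15120 − 720 = 256320.

256320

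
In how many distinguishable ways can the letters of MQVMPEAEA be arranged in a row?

45360

MQVMPEAEA has 9 letters with A appearing twice, E appearing twice, and M appearing twice.
So there are 9! / (2!·2!·2!) = 45360 distinguishable arrangements.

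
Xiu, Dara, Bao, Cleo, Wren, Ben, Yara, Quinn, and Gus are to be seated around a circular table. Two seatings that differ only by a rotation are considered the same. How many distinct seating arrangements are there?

40320

Fix one person's seat to break rotational symmetry; the remaining 8 people can be arranged in (8)! = 40320 ways.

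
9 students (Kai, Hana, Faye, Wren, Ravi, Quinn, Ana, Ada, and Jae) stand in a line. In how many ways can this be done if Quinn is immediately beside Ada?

80640

Treat {Quinn, Ada} as a single unit. There are 8 units to order, and the pair itself can be ordered 2 ways.
So the count is 2·(8)! = 80640.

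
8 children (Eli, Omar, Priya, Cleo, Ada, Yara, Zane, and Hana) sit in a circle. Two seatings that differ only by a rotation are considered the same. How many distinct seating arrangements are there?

Seat Eli anywhere (absorbing the rotational symmetry), then permute the other 7: (7)! = 5040.

5040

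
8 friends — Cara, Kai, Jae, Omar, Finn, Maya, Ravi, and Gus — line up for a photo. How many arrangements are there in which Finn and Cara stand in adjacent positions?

Glue Finn and Cara into one block (2 internal orders), leaving 7 units to arrange in a row.
That gives 2 × 7! = 2 × 5040 = 10080.

10080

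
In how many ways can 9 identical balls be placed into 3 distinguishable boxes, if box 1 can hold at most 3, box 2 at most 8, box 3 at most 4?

Ignoring the caps, the number of non-negative solutions to x_1+…+x_3 = 9 is C(11,2) = 55.
Subtract solutions that violate a single cap (substitute x_i' = x_i − (cap_i+1)): x_1 ≥ 4 gives C(7,2) = 21; x_2 ≥ 9 gives C(2,2) = 1; x_3 ≥ 5 gives C(6,2) = 15. Together 37.
Add back pairs where two caps are both exceeded: 0 + 1 + 0 = 1.
By inclusion–exclusion the count is 55 − 37 + 1 = 19.

19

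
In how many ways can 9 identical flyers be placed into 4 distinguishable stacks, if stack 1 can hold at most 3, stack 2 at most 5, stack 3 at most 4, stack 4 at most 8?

109

Without the upper bounds there are C(12,3) = 220 ways to split 9 among 4 stacks.
Subtract solutions that violate a single cap (substitute x_i' = x_i − (cap_i+1)): x_1 ≥ 4 gives C(8,3) = 56; x_2 ≥ 6 gives C(6,3) = 20; x_3 ≥ 5 gives C(7,3) = 35; x_4 ≥ 9 gives C(3,3) = 1. Together 112.
Add back pairs where two caps are both exceeded: 0 + 1 + 0 + 0 + 0 + 0 = 1.
By inclusion–exclusion the count is 220 − 112 + 1 = 109.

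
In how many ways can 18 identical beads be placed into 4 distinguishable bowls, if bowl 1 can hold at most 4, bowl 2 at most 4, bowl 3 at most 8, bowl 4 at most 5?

Ignoring the caps, the number of non-negative solutions to x_1+…+x_4 = 18 is C(21,3) = 1330.
Subtract solutions that violate a single cap (substitute x_i' = x_i − (cap_i+1)): x_1 ≥ 5 gives C(16,3) = 560; x_2 ≥ 5 gives C(16,3) = 560; x_3 ≥ 9 gives C(12,3) = 220; x_4 ≥ 6 gives C(15,3) = 455. Together 1795.
Add back pairs where two caps are both exceeded: 165 + 35 + 120 + 35 + 120 + 20 = 495.
Subtract triples: 0 + 10 + 0 + 0 = 10.
By inclusion–exclusion the count is 1330 − 1795 + 495 − 10 = 20.

20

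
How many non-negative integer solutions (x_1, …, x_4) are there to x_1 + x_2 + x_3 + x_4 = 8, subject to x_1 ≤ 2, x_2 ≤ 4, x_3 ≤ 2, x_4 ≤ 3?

Without the upper bounds there are C(11,3) = 165 ways to split 8 among 4 variables.
Subtract solutions that violate a single cap (substitute x_i' = x_i − (cap_i+1)): x_1 ≥ 3 gives C(8,3) = 56; x_2 ≥ 5 gives C(6,3) = 20; x_3 ≥ 3 gives C(8,3) = 56; x_4 ≥ 4 gives C(7,3) = 35. Together 167.
Add back pairs where two caps are both exceeded: 1 + 10 + 4 + 1 + 0 + 4 = 20.
By inclusion–exclusion the count is 165 − 167 + 20 = 18.

18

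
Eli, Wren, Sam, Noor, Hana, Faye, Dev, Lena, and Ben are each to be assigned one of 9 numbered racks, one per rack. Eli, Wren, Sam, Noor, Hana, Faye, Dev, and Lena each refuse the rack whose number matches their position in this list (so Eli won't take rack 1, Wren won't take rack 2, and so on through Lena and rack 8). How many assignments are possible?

Let Aᵢ (for 1 ≤ i ≤ 8) be the placements that put person i in their forbidden rack. Any j of these fix j positions, leaving (9−j)! ways to fill the rest, and there are C(8,j) ways to pick which j.
By inclusion–exclusion, the number of valid placements is Σ_{j=0}^{8} (−1)^j C(8,j)·(9−j)!.
Computing: 362880 − 322560 + 141120 − 40320 + 8400 − 1344 + 168 − 16 + 1 = 148329.

148329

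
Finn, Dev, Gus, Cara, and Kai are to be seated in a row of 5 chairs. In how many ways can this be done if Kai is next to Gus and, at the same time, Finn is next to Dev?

Treat {Kai,Gus} as one block (2 orders) and {Finn,Dev} as another (2 orders).
That leaves 3 units to arrange: 2 × 2 × 3! = 4 × 6 = 24.

24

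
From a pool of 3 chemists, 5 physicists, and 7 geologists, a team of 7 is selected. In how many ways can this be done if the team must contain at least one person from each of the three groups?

Total 7-person selections from all 15: C(15,7) = 6435.
Subtract selections that omit an entire group: no chemists → C(12,7) = 792; no physicists → C(10,7) = 120; no geologists → C(8,7) = 8.
Add back selections omitting two groups (i.e. drawn from a single group): C(3,7) + C(5,7) + C(7,7) = 1.
By inclusion–exclusion: 6435 − 920 + 1 = 5516.

5516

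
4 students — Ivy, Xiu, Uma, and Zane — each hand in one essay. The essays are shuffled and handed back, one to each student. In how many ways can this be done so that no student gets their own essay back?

Count assignments avoiding every fixed point. For any j of the 4 students fixed to their own essay, the other 4−j can be arranged in (4−j)! ways.
By inclusion–exclusion this is Σ_{j=0}^{4} (−1)^j C(4,j)·(4−j)!.
Computing: 24 − 24 + 12 − 4 + 1 = 9.

9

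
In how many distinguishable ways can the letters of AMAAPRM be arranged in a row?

420

AMAAPRM has 7 letters with A appearing 3 times and M appearing twice.
So there are 7! / (3!·2!) = 420 distinguishable arrangements.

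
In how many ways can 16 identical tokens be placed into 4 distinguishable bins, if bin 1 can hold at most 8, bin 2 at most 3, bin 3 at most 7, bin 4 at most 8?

Without the upper bounds there are C(19,3) = 969 ways to split 16 among 4 bins.
Subtract solutions that violate a single cap (substitute x_i' = x_i − (cap_i+1)): x_1 ≥ 9 gives C(10,3) = 120; x_2 ≥ 4 gives C(15,3) = 455; x_3 ≥ 8 gives C(11,3) = 165; x_4 ≥ 9 gives C(10,3) = 120. Together 860.
Add back pairs where two caps are both exceeded: 20 + 0 + 0 + 35 + 20 + 0 = 75.
By inclusion–exclusion the count is 969 − 860 + 75 = 184.

184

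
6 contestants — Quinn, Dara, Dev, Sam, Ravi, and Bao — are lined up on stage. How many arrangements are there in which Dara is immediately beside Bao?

240

Glue Dara and Bao into one block (2 internal orders), leaving 5 units to arrange in a row.
So the count is 2·(5)! = 240.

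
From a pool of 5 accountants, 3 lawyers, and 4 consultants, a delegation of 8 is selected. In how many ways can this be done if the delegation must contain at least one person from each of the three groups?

Total 8-person selections from all 12: C(12,8) = 495.
Subtract selections that omit an entire group: no accountants → C(7,8) = 0; no lawyers → C(9,8) = 9; no consultants → C(8,8) = 1.
Add back selections omitting two groups (i.e. drawn from a single group): C(5,8) + C(3,8) + C(4,8) = 0.
By inclusion–exclusion: 495 − 10 + 0 = 485.

485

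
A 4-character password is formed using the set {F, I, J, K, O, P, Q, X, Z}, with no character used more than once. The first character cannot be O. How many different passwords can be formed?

The first character has 9−1 = 8 choices (anything except O).
The remaining 3 characters are filled from the other 8 symbols without repetition: 8 × 7 × 6 = 336.
Total: 8 × 336 = 2688.

2688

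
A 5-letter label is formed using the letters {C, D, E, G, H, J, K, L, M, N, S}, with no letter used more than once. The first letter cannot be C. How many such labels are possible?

50400

The first letter has 11−1 = 10 choices (anything except C).
The remaining 4 letters are filled from the other 10 symbols without repetition: 10 × 9 × 8 × 7 = 5040.
Total: 10 × 5040 = 50400.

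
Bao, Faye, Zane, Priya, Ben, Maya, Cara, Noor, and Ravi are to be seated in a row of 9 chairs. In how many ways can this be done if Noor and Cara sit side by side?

80640

Glue Noor and Cara into one block (2 internal orders), leaving 8 units to arrange in a row.
That gives 2 × 8! = 2 × 40320 = 80640.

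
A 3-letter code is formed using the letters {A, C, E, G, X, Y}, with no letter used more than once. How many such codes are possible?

120

This is a permutation of 3 out of 6: P(6,3) = 6!/3!.
That product is 6 × 5 × 4 = 120.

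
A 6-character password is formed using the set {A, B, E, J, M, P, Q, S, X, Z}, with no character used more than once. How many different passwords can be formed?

151200

Choose and order 6 of the 10 symbols: the first character has 10 options, the next 9, and so on down to 5.
That product is 10 × 9 × 8 × 7 × 6 × 5 = 151200.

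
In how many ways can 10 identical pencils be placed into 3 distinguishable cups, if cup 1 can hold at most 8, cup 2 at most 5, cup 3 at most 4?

Ignoring the caps, the number of non-negative solutions to x_1+…+x_3 = 10 is C(12,2) = 66.
Subtract solutions that violate a single cap (substitute x_i' = x_i − (cap_i+1)): x_1 ≥ 9 gives C(3,2) = 3; x_2 ≥ 6 gives C(6,2) = 15; x_3 ≥ 5 gives C(7,2) = 21. Together 39.
No two caps can be exceeded simultaneously, so the pair terms are all 0.
By inclusion–exclusion the count is 66 − 39 + 0 = 27.

27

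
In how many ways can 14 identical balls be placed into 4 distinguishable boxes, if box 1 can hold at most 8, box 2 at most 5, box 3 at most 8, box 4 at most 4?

205

By stars and bars, unrestricted non-negative solutions to x_1+…+x_4 = 14 number C(14+3,3) = 680.
Subtract solutions that violate a single cap (substitute x_i' = x_i − (cap_i+1)): x_1 ≥ 9 gives C(8,3) = 56; x_2 ≥ 6 gives C(11,3) = 165; x_3 ≥ 9 gives C(8,3) = 56; x_4 ≥ 5 gives C(12,3) = 220. Together 497.
Add back pairs where two caps are both exceeded: 0 + 0 + 1 + 0 + 20 + 1 = 22.
By inclusion–exclusion the count is 680 − 497 + 22 = 205.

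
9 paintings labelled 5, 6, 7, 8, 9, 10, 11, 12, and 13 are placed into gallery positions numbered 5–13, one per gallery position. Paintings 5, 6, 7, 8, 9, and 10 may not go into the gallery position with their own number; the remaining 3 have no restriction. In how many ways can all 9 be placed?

Let Aᵢ (for 5 ≤ i ≤ 10) be the placements that put painting i in its forbidden gallery position. Any j of these fix j positions, leaving (9−j)! ways to fill the rest, and there are C(6,j) ways to pick which j.
By inclusion–exclusion, the number of valid placements is Σ_{j=0}^{6} (−1)^j C(6,j)·(9−j)!.
Computing: 362880 − 241920 + 75600 − 14400 + 1800 − 144 + 6 = 183822.

183822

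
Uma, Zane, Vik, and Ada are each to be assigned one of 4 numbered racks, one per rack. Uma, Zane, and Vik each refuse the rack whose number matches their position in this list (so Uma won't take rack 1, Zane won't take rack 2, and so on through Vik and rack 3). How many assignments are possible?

Let Aᵢ (for i ∈ {1, 2, 3}) be the placements that put person i in their forbidden rack. Any j of these fix j positions, leaving (4−j)! ways to fill the rest, and there are C(3,j) ways to pick which j.
By inclusion–exclusion, the number of valid placements is Σ_{j=0}^{3} (−1)^j C(3,j)·(4−j)!.
Computing: 24 − 18 + 6 − 1 = 11.

11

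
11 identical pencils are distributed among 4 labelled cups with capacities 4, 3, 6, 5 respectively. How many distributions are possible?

Without the upper bounds there are C(14,3) = 364 ways to split 11 among 4 cups.
Subtract solutions that violate a single cap (substitute x_i' = x_i − (cap_i+1)): x_1 ≥ 5 gives C(9,3) = 84; x_2 ≥ 4 gives C(10,3) = 120; x_3 ≥ 7 gives C(7,3) = 35; x_4 ≥ 6 gives C(8,3) = 56. Together 295.
Add back pairs where two caps are both exceeded: 10 + 0 + 1 + 1 + 4 + 0 = 16.
By inclusion–exclusion the count is 364 − 295 + 16 = 85.

85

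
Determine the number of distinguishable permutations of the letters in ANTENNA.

420

Letter multiplicities in ANTENNA: A×2, E×1, N×3, T×1.
So there are 7! / (3!·2!) = 420 distinguishable arrangements.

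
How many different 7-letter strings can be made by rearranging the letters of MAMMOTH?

840

MAMMOTH has 7 letters with M appearing 3 times.
Dividing 7! = 5040 by 3! = 6 for the repeated letters gives 840.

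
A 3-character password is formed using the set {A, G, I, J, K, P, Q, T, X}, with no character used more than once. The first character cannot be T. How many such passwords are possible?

The first character has 9−1 = 8 choices (anything except T).
The remaining 2 characters are filled from the other 8 symbols without repetition: 8 × 7 = 56.
Total: 8 × 56 = 448.

448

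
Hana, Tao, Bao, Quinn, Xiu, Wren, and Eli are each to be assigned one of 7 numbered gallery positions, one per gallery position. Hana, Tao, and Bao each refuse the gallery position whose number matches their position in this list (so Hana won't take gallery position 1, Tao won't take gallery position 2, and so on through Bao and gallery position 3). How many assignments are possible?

3216

Let Aᵢ (for i ∈ {1, 2, 3}) be the placements that put person i in their forbidden gallery position. Any j of these fix j positions, leaving (7−j)! ways to fill the rest, and there are C(3,j) ways to pick which j.
By inclusion–exclusion, the number of valid placements is Σ_{j=0}^{3} (−1)^j C(3,j)·(7−j)!.
Computing: 5040 − 2160 + 360 − 24 = 3216.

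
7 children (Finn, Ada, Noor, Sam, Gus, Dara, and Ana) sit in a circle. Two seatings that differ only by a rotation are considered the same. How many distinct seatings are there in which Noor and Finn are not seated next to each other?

Without the restriction there are (6)! = 720 seatings.
Seatings with Noor beside Finn: treat them as a block with 2 internal orders, giving 2 × (5)! = 240.
Subtracting, 720 − 240 = 480.

480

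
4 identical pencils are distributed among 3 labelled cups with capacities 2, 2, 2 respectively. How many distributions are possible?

By stars and bars, unrestricted non-negative solutions to x_1+…+x_3 = 4 number C(4+2,2) = 15.
Subtract solutions that violate a single cap (substitute x_i' = x_i − (cap_i+1)): x_1 ≥ 3 gives C(3,2) = 3; x_2 ≥ 3 gives C(3,2) = 3; x_3 ≥ 3 gives C(3,2) = 3. Together 9.
No two caps can be exceeded simultaneously, so the pair terms are all 0.
By inclusion–exclusion the count is 15 − 9 + 0 = 6.

6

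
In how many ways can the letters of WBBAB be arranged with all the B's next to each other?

6

Treat the 3 copies of B as a single block. The multiset to arrange is then {BBB, A, W}, 3 items in all.
All 3 items are distinct, so there are (3)! = 6 arrangements.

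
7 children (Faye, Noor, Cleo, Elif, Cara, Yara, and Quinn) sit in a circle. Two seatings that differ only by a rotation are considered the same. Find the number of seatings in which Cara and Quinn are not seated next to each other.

All circular seatings of 7 people number (6)! = 720.
Seatings with Cara beside Quinn: treat them as a block with 2 internal orders, giving 2 × (5)! = 240.
Subtracting, 720 − 240 = 480.

480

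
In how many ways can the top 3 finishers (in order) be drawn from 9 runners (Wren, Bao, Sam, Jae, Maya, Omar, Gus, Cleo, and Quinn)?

504

There are 9 choices for 1st place, 8 for 2nd, and 7 for 3rd.
That gives 9 × 8 × 7 = 504.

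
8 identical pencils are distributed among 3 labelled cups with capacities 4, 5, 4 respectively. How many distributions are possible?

19

By stars and bars, unrestricted non-negative solutions to x_1+…+x_3 = 8 number C(8+2,2) = 45.
Subtract solutions that violate a single cap (substitute x_i' = x_i − (cap_i+1)): x_1 ≥ 5 gives C(5,2) = 10; x_2 ≥ 6 gives C(4,2) = 6; x_3 ≥ 5 gives C(5,2) = 10. Together 26.
No two caps can be exceeded simultaneously, so the pair terms are all 0.
By inclusion–exclusion the count is 45 − 26 + 0 = 19.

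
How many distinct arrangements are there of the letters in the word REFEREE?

105

The 7 letters of REFEREE have repeats: E appearing 4 times and R appearing twice.
So there are 7! / (4!·2!) = 105 distinguishable arrangements.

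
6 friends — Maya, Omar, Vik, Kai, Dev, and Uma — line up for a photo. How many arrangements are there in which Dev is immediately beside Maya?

Glue Dev and Maya into one block (2 internal orders), leaving 5 units to arrange in a row.
That gives 2 × 5! = 2 × 120 = 240.

240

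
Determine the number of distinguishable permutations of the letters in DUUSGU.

DUUSGU has 6 letters with U appearing 3 times.
The number of distinct arrangements is 6!/(3!) = 720/6 = 120.

120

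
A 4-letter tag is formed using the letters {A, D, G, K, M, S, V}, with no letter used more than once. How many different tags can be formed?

Choose and order 4 of the 7 symbols: the first letter has 7 options, the next 6, then 5, 4.
7 × 6 × 5 × 4 = 840.

840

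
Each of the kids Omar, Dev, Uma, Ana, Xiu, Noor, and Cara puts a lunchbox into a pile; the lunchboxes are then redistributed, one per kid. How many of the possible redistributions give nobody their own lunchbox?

This is the derangement count D_7: permutations of 7 items with no fixed point.
By inclusion–exclusion this is Σ_{j=0}^{7} (−1)^j C(7,j)·(7−j)!.
Computing: 5040 − 5040 + 2520 − 840 + 210 − 42 + 7 − 1 = 1854.

1854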